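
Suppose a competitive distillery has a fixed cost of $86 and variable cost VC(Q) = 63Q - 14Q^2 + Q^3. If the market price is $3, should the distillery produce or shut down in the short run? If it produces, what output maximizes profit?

Shut down

From TC, MC = TC'(Q) = 63 - 28Q + 3Q^2 and AVC = VC/Q = 63 - 14Q + Q^2.
AVC is minimized where dAVC/dQ = -14 + 2Q = 0, at Q = 7; min AVC = 63 - 14·7 + 7^2 = $14.
With P < min AVC ($3 < $14), every unit sold adds to the loss.
The firm minimizes its loss by shutting down and losing only its fixed cost of $86.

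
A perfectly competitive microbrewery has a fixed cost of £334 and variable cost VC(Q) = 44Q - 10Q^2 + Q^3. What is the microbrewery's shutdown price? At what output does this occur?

The shutdown price is the minimum of AVC. VC = 44Q - 10Q^2 + Q^3, so AVC = 44 - 10Q + Q^2.
At the minimum of AVC, MC = AVC. MC = 44 - 20Q + 3Q^2; setting MC = AVC gives 2Q^2 - 10Q = 0, so Q = 5. min AVC = 19.
For P < £19 the firm produces nothing.

£19 per unit, at Q = 5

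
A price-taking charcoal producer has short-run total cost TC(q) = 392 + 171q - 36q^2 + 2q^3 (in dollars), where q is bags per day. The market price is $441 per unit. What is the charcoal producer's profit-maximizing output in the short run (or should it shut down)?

Produce at q = 15

From TC, MC = TC'(q) = 171 - 72q + 6q^2 and AVC = VC/q = 171 - 36q + 2q^2.
The AVC parabola has its vertex at q = 36/4 = 9, where AVC = 171 - 36·9 + 2·9^2 = $9.
P = $441 exceeds min AVC = $9, so the firm stays open.
Set P = MC: 441 = 171 - 72q + 6q^2 → -270 - 72q + 6q^2 = 0. The roots are q = -3 and q = 15; the profit-maximizing output is on the rising part of MC, so q* = 15.
Check: AVC at q = 15 is $81 ≤ P, so revenue covers variable cost.
Profit = P·q − TC = 441·15 − 1607 = $5008.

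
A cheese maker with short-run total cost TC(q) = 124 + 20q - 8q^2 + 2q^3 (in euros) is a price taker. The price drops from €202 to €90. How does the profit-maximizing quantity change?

Output falls from 7 to 5

AVC = 20 - 8q + 2q^2, minimized at q = 2 where min AVC = €12. MC = 20 - 16q + 6q^2.
At P = €202 ≥ min AVC, set P = MC on the rising branch: q = 7.
At P = €90 ≥ min AVC, set P = MC: q = 5. The firm stays open but cuts output.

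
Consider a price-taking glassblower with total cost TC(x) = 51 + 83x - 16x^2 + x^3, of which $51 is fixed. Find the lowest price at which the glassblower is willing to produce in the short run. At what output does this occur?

The shutdown price is the minimum of AVC. VC = 83x - 16x^2 + x^3, so AVC = 83 - 16x + x^2.
At the minimum of AVC, MC = AVC. MC = 83 - 32x + 3x^2; setting MC = AVC gives 2x^2 - 16x = 0, so x = 8. min AVC = 19.
For P < $19 the firm produces nothing.

$19 per unit, at x = 8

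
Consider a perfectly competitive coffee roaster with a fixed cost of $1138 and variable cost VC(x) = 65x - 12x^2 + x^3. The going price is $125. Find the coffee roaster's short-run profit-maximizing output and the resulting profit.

AVC = 65 - 12x + x^2; min AVC = $29 at x = 6. Since P = $125 ≥ min AVC, the firm produces.
With MC = 65 - 24x + 3x^2, P = MC on the upward-sloping part at x* = 10.
TR = 125·10 = 1250. TC = 1138 + 450 = 1588. Profit = 1250 − 1588 = -$338.
By producing, the firm covers all variable cost plus $800 of fixed cost; shutting down would lose the full $1138.

Profit = -$338 at x = 10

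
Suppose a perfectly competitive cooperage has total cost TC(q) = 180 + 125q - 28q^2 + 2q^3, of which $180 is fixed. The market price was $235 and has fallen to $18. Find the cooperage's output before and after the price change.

Output falls from 11 to 0 (the firm shuts down)

MC = 125 - 56q + 6q^2; the shutdown threshold is min AVC = $27 (at q = 7).
At P = $235 ≥ min AVC, set P = MC on the rising branch: q = 11.
At P = $18 < min AVC = $27, price no longer covers variable cost at any output, so the firm shuts down: q = 0.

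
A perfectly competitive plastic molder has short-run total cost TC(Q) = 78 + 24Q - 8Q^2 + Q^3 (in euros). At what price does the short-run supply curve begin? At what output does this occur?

€8 per unit, at Q = 4

Short-run supply begins at min AVC. From VC = 24Q - 8Q^2 + Q^3, AVC = 24 - 8Q + Q^2.
At the minimum of AVC, MC = AVC. MC = 24 - 16Q + 3Q^2; setting MC = AVC gives 2Q^2 - 8Q = 0, so Q = 4. min AVC = 8.
For P < €8 the firm produces nothing.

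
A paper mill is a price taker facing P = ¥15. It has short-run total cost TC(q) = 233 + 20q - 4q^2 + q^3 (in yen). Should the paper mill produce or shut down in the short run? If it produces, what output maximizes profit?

From TC, MC = TC'(q) = 20 - 8q + 3q^2 and AVC = VC/q = 20 - 4q + q^2.
AVC is minimized where dAVC/dq = -4 + 2q = 0, at q = 2; min AVC = 20 - 4·2 + 2^2 = ¥16.
With P < min AVC (¥15 < ¥16), every unit sold adds to the loss.
Shutting down limits the loss to fixed cost, ¥233.

Shut down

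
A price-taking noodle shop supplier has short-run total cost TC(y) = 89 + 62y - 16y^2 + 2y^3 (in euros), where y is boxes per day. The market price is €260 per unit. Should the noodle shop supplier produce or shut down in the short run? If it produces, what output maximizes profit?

Produce at y = 9

Strip out fixed cost: VC = 62y - 16y^2 + 2y^3. Then AVC = 62 - 16y + 2y^2 and MC = 62 - 32y + 6y^2.
AVC is minimized where dAVC/dy = -16 + 4y = 0, at y = 4; min AVC = 62 - 16·4 + 2·4^2 = €30.
Because €260 ≥ €30, revenue can cover variable cost; the firm operates.
Set P = MC: 260 = 62 - 32y + 6y^2 → -198 - 32y + 6y^2 = 0. The roots are y = -11/3 and y = 9; the profit-maximizing output is on the rising part of MC, so y* = 9.
Check: AVC at y = 9 is €80 ≤ P, so revenue covers variable cost.
Profit = P·y − TC = 260·9 − 809 = €1531.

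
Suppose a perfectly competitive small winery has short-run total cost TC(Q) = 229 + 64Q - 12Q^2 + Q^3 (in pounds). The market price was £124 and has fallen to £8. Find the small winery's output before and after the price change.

AVC = 64 - 12Q + Q^2, minimized at Q = 6 where min AVC = £28. MC = 64 - 24Q + 3Q^2.
At P = £124 ≥ min AVC, set P = MC on the rising branch: Q = 10.
At P = £8 < min AVC = £28, price no longer covers variable cost at any output, so the firm shuts down: Q = 0.

Output falls from 10 to 0 (the firm shuts down)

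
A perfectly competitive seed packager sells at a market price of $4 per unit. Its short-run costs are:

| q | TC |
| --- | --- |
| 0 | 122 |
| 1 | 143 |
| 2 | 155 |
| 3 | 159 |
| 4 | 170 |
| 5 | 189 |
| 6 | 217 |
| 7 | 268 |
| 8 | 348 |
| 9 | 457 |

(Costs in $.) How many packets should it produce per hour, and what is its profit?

q = 0 (shut down); profit = -$122

Compute π = P·q − TC at each output: q=0: -122; q=1: -139; q=2: -147; q=3: -147; q=4: -154; q=5: -169; q=6: -193; q=7: -240; q=8: -316; q=9: -421.
Profit is highest at q = 0. Equivalently, the lowest AVC in the table is 48/4 ≈ $12 at q = 4, and P = $4 falls below it — price never covers variable cost, so the firm shuts down and loses only its fixed cost.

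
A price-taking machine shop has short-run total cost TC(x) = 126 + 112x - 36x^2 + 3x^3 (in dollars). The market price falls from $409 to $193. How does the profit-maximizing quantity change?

Output falls from 11 to 9

MC = 112 - 72x + 9x^2; the shutdown threshold is min AVC = $4 (at x = 6).
With P = $409 above the shutdown price, P = MC gives x = 11.
At P = $193 ≥ min AVC, set P = MC: x = 9. The firm stays open but cuts output.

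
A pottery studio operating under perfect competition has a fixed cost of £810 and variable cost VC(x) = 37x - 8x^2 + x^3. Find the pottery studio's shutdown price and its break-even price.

Shutdown price = min AVC. AVC = 37 - 8x + x^2, with vertex at x = 4 and minimum £21.
ATC = 810/x + 37 - 8x + x^2. Setting dATC/dx = −810/x^2 − 8 + 2x = 0 gives x = 9 (since 2·9^3 − 8·9^2 = 810).
min ATC = 810/9 + 37 − 8·9 + 9^2 = £136. That is the break-even price.
Between these two prices the firm operates at a loss; above £136 it earns a profit.

Shutdown price = £21; break-even price = £136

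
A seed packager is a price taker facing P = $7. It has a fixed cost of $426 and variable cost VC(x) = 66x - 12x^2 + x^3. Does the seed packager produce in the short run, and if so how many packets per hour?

Shut down

From TC, MC = TC'(x) = 66 - 24x + 3x^2 and AVC = VC/x = 66 - 12x + x^2.
The AVC parabola has its vertex at x = 12/2 = 6, where AVC = 66 - 12·6 + 6^2 = $30.
P = $7 lies below min AVC = $30; no output level covers variable cost.
Best response: produce nothing and absorb the $426 fixed cost.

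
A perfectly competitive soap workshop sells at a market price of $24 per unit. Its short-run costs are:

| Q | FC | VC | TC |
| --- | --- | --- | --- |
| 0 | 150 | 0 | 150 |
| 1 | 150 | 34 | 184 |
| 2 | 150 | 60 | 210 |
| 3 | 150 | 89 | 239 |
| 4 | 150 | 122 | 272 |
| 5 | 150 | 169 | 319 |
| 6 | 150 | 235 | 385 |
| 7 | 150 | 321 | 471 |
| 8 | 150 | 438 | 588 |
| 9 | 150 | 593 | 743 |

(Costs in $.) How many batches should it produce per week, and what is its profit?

Q = 0 (shut down); profit = -$150

Profit at each row (π = 24Q − TC): Q=0: -150; Q=1: -160; Q=2: -162; Q=3: -167; Q=4: -176; Q=5: -199; Q=6: -241; Q=7: -303; Q=8: -396; Q=9: -527.
Profit is highest at Q = 0. Equivalently, the lowest AVC in the table is 89/3 ≈ $29.67 at Q = 3, and P = $24 falls below it — price never covers variable cost, so the firm shuts down and loses only its fixed cost.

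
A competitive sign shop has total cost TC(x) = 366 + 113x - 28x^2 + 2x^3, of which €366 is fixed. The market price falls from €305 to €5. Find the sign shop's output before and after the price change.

Output falls from 12 to 0 (the firm shuts down)

AVC = 113 - 28x + 2x^2, minimized at x = 7 where min AVC = €15. MC = 113 - 56x + 6x^2.
With P = €305 above the shutdown price, P = MC gives x = 12.
At P = €5 < min AVC = €15, price no longer covers variable cost at any output, so the firm shuts down: x = 0.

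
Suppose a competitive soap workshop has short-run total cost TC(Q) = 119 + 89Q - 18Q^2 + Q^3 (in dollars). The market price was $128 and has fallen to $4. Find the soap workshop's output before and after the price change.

AVC = 89 - 18Q + Q^2, minimized at Q = 9 where min AVC = $8. MC = 89 - 36Q + 3Q^2.
At P = $128 ≥ min AVC, set P = MC on the rising branch: Q = 13.
At P = $4 < min AVC = $8, price no longer covers variable cost at any output, so the firm shuts down: Q = 0.

Output falls from 13 to 0 (the firm shuts down)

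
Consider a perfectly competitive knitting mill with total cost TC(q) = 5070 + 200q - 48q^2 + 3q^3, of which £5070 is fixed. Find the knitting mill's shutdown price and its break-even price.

AVC = 200 - 48q + 3q^2; minimized at q = 8, giving min AVC = £8. That is the shutdown price.
ATC = 5070/q + 200 - 48q + 3q^2. Setting dATC/dq = −5070/q^2 − 48 + 6q = 0 gives q = 13 (since 6·13^3 − 48·13^2 = 5070).
min ATC = 5070/13 + 200 − 48·13 + 3·13^2 = £473. That is the break-even price.
Between these two prices the firm operates at a loss; above £473 it earns a profit.

Shutdown price = £8; break-even price = £473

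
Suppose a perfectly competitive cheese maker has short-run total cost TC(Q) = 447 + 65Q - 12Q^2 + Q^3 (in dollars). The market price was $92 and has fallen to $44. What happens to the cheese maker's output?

MC = 65 - 24Q + 3Q^2; the shutdown threshold is min AVC = $29 (at Q = 6).
At P = $92 ≥ min AVC, set P = MC on the rising branch: Q = 9.
At P = $44 ≥ min AVC, set P = MC: Q = 7. The firm stays open but cuts output.

Output falls from 9 to 7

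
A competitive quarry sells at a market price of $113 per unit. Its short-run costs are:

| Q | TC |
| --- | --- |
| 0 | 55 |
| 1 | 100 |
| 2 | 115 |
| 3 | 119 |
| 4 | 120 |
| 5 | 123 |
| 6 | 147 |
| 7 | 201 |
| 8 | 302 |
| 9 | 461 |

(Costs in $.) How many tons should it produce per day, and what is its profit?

Tabulate TR − TC: Q=0: -55; Q=1: 13; Q=2: 111; Q=3: 220; Q=4: 332; Q=5: 442; Q=6: 531; Q=7: 590; Q=8: 602; Q=9: 556.
Profit is maximized at Q = 8. AVC there is 247/8 = $30.88 ≤ P, so producing beats shutting down (which would give -$55).

Q = 8; profit = $602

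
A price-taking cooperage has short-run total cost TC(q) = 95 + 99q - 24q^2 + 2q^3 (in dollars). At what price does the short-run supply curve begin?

$27 per unit

Short-run supply begins at min AVC. From VC = 99q - 24q^2 + 2q^3, AVC = 99 - 24q + 2q^2.
dAVC/dq = -24 + 4q = 0 gives q = 6. min AVC = 99 - 24·6 + 2·6^2 = 27.
The firm shuts down for any P below $27.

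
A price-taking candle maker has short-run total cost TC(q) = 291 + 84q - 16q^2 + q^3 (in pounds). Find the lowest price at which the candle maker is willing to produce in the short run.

The shutdown price is the minimum of AVC. VC = 84q - 16q^2 + q^3, so AVC = 84 - 16q + q^2.
dAVC/dq = -16 + 2q = 0 gives q = 8. min AVC = 84 - 16·8 + 8^2 = 20.
The firm shuts down for any P below £20.

£20 per unit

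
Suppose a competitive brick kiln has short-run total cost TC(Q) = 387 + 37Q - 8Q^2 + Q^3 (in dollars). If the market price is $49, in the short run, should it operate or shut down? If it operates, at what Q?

Produce at Q = 6

From TC, MC = TC'(Q) = 37 - 16Q + 3Q^2 and AVC = VC/Q = 37 - 8Q + Q^2.
AVC hits its minimum where MC = AVC, at Q = 4, giving min AVC = 37 - 8·4 + 4^2 = $21.
Since P = $49 ≥ min AVC = $21, price covers variable cost and the firm should produce.
Set P = MC: 49 = 37 - 16Q + 3Q^2 → -12 - 16Q + 3Q^2 = 0. The roots are Q = -2/3 and Q = 6; the profit-maximizing output is on the rising part of MC, so Q* = 6.
Check: AVC at Q = 6 is $25 ≤ P, so revenue covers variable cost.
Profit = P·Q − TC = 49·6 − 537 = -$243, a loss, but smaller than the $387 fixed cost the firm would lose by shutting down.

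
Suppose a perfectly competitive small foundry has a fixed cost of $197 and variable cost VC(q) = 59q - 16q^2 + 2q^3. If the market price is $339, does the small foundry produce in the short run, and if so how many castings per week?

Strip out fixed cost: VC = 59q - 16q^2 + 2q^3. Then AVC = 59 - 16q + 2q^2 and MC = 59 - 32q + 6q^2.
AVC is minimized where dAVC/dq = -16 + 4q = 0, at q = 4; min AVC = 59 - 16·4 + 2·4^2 = $27.
Because $339 ≥ $27, revenue can cover variable cost; the firm operates.
Set P = MC: 339 = 59 - 32q + 6q^2 → -280 - 32q + 6q^2 = 0. The roots are q = -14/3 and q = 10; the profit-maximizing output is on the rising part of MC, so q* = 10.
Check: AVC at q = 10 is $99 ≤ P, so revenue covers variable cost.
Profit = P·q − TC = 339·10 − 1187 = $2203.

Produce at q = 10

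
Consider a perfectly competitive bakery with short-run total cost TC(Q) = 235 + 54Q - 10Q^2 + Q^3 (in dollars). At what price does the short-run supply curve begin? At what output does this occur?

$29 per unit, at Q = 5

The shutdown price is the minimum of AVC. VC = 54Q - 10Q^2 + Q^3, so AVC = 54 - 10Q + Q^2.
dAVC/dQ = -10 + 2Q = 0 gives Q = 5. min AVC = 54 - 10·5 + 5^2 = 29.
So the shutdown price is $29.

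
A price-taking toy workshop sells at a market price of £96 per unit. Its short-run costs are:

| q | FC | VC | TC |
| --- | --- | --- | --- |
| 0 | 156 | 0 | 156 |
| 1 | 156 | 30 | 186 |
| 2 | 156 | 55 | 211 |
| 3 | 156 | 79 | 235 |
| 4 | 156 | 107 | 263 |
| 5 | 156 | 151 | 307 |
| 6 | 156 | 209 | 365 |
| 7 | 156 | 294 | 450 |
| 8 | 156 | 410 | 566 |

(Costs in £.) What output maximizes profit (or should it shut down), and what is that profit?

Profit at each row (π = 96q − TC): q=0: -156; q=1: -90; q=2: -19; q=3: 53; q=4: 121; q=5: 173; q=6: 211; q=7: 222; q=8: 202.
Profit is maximized at q = 7. AVC there is 294/7 = £42 ≤ P, so producing beats shutting down (which would give -£156).

q = 7; profit = £222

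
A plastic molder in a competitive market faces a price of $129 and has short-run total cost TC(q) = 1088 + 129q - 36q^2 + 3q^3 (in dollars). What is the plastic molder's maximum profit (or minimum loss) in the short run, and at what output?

Profit = -$320 at q = 8

AVC = 129 - 36q + 3q^2; min AVC = $21 at q = 6. Since P = $129 ≥ min AVC, the firm produces.
MC = 129 - 72q + 9q^2. Setting P = MC and taking the root on the rising branch gives q* = 8.
TR = 129·8 = 1032. TC = 1088 + 264 = 1352. Profit = 1032 − 1352 = -$320.
Shutting down would mean losing the fixed cost of $1088, so operating at a loss of $320 is better by $768.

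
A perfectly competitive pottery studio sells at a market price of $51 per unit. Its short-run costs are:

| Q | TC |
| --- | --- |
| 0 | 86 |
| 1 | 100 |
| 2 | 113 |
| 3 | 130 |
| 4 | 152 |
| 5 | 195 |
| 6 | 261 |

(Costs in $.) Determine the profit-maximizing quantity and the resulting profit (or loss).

Q = 5; profit = $60

Compute π = P·Q − TC at each output: Q=0: -86; Q=1: -49; Q=2: -11; Q=3: 23; Q=4: 52; Q=5: 60; Q=6: 45.
Profit is maximized at Q = 5. AVC there is 109/5 = $21.80 ≤ P, so producing beats shutting down (which would give -$86).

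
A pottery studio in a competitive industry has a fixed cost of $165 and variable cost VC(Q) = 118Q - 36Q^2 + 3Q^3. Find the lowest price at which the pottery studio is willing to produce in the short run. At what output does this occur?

$10 per unit, at Q = 6

The firm shuts down when price falls below the minimum of average variable cost. AVC = VC/Q = 118 - 36Q + 3Q^2.
At the minimum of AVC, MC = AVC. MC = 118 - 72Q + 9Q^2; setting MC = AVC gives 6Q^2 - 36Q = 0, so Q = 6. min AVC = 10.
For P < $10 the firm produces nothing.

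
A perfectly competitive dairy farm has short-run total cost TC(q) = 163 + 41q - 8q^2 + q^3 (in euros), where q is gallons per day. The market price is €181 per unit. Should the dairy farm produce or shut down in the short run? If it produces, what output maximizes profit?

Strip out fixed cost: VC = 41q - 8q^2 + q^3. Then AVC = 41 - 8q + q^2 and MC = 41 - 16q + 3q^2.
AVC hits its minimum where MC = AVC, at q = 4, giving min AVC = 41 - 8·4 + 4^2 = €25.
Since P = €181 ≥ min AVC = €25, price covers variable cost and the firm should produce.
Solving P = MC: -140 - 16q + 3q^2 = 0 ⇒ q = -14/3 or 10. On the upward-sloping branch, q* = 10.
Check: AVC at q = 10 is €61 ≤ P, so revenue covers variable cost.
Profit = P·q − TC = 181·10 − 773 = €1037.

Produce at q = 10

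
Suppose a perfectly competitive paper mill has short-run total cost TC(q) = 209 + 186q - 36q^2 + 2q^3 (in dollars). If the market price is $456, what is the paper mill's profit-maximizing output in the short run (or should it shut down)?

Produce at q = 15

From TC, MC = TC'(q) = 186 - 72q + 6q^2 and AVC = VC/q = 186 - 36q + 2q^2.
AVC is minimized where dAVC/dq = -36 + 4q = 0, at q = 9; min AVC = 186 - 36·9 + 2·9^2 = $24.
P = $456 exceeds min AVC = $24, so the firm stays open.
Solving P = MC: -270 - 72q + 6q^2 = 0 ⇒ q = -3 or 15. On the upward-sloping branch, q* = 15.
Check: AVC at q = 15 is $96 ≤ P, so revenue covers variable cost.
Profit = P·q − TC = 456·15 − 1649 = $5191.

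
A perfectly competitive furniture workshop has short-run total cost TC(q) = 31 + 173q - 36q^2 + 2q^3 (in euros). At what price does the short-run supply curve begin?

The shutdown price is the minimum of AVC. VC = 173q - 36q^2 + 2q^3, so AVC = 173 - 36q + 2q^2.
At the minimum of AVC, MC = AVC. MC = 173 - 72q + 6q^2; setting MC = AVC gives 4q^2 - 36q = 0, so q = 9. min AVC = 11.
So the shutdown price is €11.

€11 per unit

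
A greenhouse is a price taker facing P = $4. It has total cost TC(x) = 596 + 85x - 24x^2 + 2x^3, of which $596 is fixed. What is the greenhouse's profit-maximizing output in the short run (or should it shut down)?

Variable cost is VC = 85x - 24x^2 + 2x^3, so AVC = VC/x = 85 - 24x + 2x^2 and MC = dTC/dx = 85 - 48x + 6x^2.
The AVC parabola has its vertex at x = 24/4 = 6, where AVC = 85 - 24·6 + 2·6^2 = $13.
With P < min AVC ($4 < $13), every unit sold adds to the loss.
Shutting down limits the loss to fixed cost, $596.

Shut down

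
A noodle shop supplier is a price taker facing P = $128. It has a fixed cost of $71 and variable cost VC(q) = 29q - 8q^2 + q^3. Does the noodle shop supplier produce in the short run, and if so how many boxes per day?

Strip out fixed cost: VC = 29q - 8q^2 + q^3. Then AVC = 29 - 8q + q^2 and MC = 29 - 16q + 3q^2.
The AVC parabola has its vertex at q = 8/2 = 4, where AVC = 29 - 8·4 + 4^2 = $13.
Because $128 ≥ $13, revenue can cover variable cost; the firm operates.
Solving P = MC: -99 - 16q + 3q^2 = 0 ⇒ q = -11/3 or 9. On the upward-sloping branch, q* = 9.
Check: AVC at q = 9 is $38 ≤ P, so revenue covers variable cost.
Profit = P·q − TC = 128·9 − 413 = $739.

Produce at q = 9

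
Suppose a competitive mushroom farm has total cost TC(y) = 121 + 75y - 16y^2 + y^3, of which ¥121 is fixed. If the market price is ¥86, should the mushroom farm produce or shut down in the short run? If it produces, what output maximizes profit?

Produce at y = 11

From TC, MC = TC'(y) = 75 - 32y + 3y^2 and AVC = VC/y = 75 - 16y + y^2.
AVC hits its minimum where MC = AVC, at y = 8, giving min AVC = 75 - 16·8 + 8^2 = ¥11.
Since P = ¥86 ≥ min AVC = ¥11, price covers variable cost and the firm should produce.
Solving P = MC: -11 - 32y + 3y^2 = 0 ⇒ y = -1/3 or 11. On the upward-sloping branch, y* = 11.
Check: AVC at y = 11 is ¥20 ≤ P, so revenue covers variable cost.
Profit = P·y − TC = 86·11 − 341 = ¥605.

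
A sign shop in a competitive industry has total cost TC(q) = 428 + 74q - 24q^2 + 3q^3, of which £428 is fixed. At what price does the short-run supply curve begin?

The shutdown price is the minimum of AVC. VC = 74q - 24q^2 + 3q^3, so AVC = 74 - 24q + 3q^2.
dAVC/dq = -24 + 6q = 0 gives q = 4. min AVC = 74 - 24·4 + 3·4^2 = 26.
So the shutdown price is £26.

£26 per unit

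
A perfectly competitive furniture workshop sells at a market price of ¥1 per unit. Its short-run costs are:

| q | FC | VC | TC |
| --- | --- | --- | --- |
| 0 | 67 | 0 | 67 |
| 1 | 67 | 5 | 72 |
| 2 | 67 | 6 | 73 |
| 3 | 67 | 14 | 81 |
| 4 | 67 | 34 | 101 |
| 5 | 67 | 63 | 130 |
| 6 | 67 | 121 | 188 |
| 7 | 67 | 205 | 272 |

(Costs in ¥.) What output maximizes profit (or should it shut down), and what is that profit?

Profit at each row (π = 1q − TC): q=0: -67; q=1: -71; q=2: -71; q=3: -78; q=4: -97; q=5: -125; q=6: -182; q=7: -265.
Profit is highest at q = 0. Equivalently, the lowest AVC in the table is 6/2 ≈ ¥3 at q = 2, and P = ¥1 falls below it — price never covers variable cost, so the firm shuts down and loses only its fixed cost.

q = 0 (shut down); profit = -¥67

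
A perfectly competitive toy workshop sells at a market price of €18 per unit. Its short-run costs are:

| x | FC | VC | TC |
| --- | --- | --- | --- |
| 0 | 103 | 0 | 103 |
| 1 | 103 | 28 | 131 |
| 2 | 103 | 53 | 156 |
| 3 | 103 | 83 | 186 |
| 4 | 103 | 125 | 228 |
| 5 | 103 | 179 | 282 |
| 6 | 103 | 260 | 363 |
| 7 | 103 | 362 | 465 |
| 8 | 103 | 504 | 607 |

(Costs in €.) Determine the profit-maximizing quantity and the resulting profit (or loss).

Tabulate TR − TC: x=0: -103; x=1: -113; x=2: -120; x=3: -132; x=4: -156; x=5: -192; x=6: -255; x=7: -339; x=8: -463.
Profit is highest at x = 0. Equivalently, the lowest AVC in the table is 53/2 ≈ €26.50 at x = 2, and P = €18 falls below it — price never covers variable cost, so the firm shuts down and loses only its fixed cost.

x = 0 (shut down); profit = -€103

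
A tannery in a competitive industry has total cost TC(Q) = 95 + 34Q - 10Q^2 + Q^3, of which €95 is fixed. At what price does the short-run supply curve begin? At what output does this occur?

€9 per unit, at Q = 5

The firm shuts down when price falls below the minimum of average variable cost. AVC = VC/Q = 34 - 10Q + Q^2.
At the minimum of AVC, MC = AVC. MC = 34 - 20Q + 3Q^2; setting MC = AVC gives 2Q^2 - 10Q = 0, so Q = 5. min AVC = 9.
For P < €9 the firm produces nothing.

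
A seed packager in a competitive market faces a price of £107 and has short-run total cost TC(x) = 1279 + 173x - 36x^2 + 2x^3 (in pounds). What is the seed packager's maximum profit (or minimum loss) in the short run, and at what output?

Profit = -£311 at x = 11

AVC = 173 - 36x + 2x^2; min AVC = £11 at x = 9. Since P = £107 ≥ min AVC, the firm produces.
With MC = 173 - 72x + 6x^2, P = MC on the upward-sloping part at x* = 11.
TR = 107·11 = 1177. TC = 1279 + 209 = 1488. Profit = 1177 − 1488 = -£311.
That loss of £311 beats the £1279 the firm would lose by shutting down; producing recovers £968 of fixed cost.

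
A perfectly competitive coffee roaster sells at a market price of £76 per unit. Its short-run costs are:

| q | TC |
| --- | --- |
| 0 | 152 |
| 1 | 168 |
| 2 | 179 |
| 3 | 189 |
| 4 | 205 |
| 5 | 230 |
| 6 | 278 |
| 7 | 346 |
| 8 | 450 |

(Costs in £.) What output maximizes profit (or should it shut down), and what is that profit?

q = 7; profit = £186

Profit at each row (π = 76q − TC): q=0: -152; q=1: -92; q=2: -27; q=3: 39; q=4: 99; q=5: 150; q=6: 178; q=7: 186; q=8: 158.
Profit is maximized at q = 7. AVC there is 194/7 = £27.71 ≤ P, so producing beats shutting down (which would give -£152).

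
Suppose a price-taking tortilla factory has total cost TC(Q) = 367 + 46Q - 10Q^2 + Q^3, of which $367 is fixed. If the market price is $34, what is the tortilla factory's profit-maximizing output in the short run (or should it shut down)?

Produce at Q = 6

Variable cost is VC = 46Q - 10Q^2 + Q^3, so AVC = VC/Q = 46 - 10Q + Q^2 and MC = dTC/dQ = 46 - 20Q + 3Q^2.
AVC is minimized where dAVC/dQ = -10 + 2Q = 0, at Q = 5; min AVC = 46 - 10·5 + 5^2 = $21.
Since P = $34 ≥ min AVC = $21, price covers variable cost and the firm should produce.
Solving P = MC: 12 - 20Q + 3Q^2 = 0 ⇒ Q = 2/3 or 6. On the upward-sloping branch, Q* = 6.
Check: AVC at Q = 6 is $22 ≤ P, so revenue covers variable cost.
Profit = P·Q − TC = 34·6 − 499 = -$295, a loss, but smaller than the $367 fixed cost the firm would lose by shutting down.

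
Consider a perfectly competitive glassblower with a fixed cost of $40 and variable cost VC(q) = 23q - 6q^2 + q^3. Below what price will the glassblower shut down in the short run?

$14 per unit

The shutdown price is the minimum of AVC. VC = 23q - 6q^2 + q^3, so AVC = 23 - 6q + q^2.
dAVC/dq = -6 + 2q = 0 gives q = 3. min AVC = 23 - 6·3 + 3^2 = 14.
So the shutdown price is $14.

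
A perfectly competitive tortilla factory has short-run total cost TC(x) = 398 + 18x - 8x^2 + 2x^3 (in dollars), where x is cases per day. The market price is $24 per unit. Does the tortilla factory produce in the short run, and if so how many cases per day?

Produce at x = 3

From TC, MC = TC'(x) = 18 - 16x + 6x^2 and AVC = VC/x = 18 - 8x + 2x^2.
The AVC parabola has its vertex at x = 8/4 = 2, where AVC = 18 - 8·2 + 2·2^2 = $10.
P = $24 exceeds min AVC = $10, so the firm stays open.
P = MC gives -6 - 16x + 6x^2 = 0, with roots -1/3 and 3. Take the larger (rising MC): x* = 3.
Check: AVC at x = 3 is $12 ≤ P, so revenue covers variable cost.
Profit = P·x − TC = 24·3 − 434 = -$362, a loss, but smaller than the $398 fixed cost the firm would lose by shutting down.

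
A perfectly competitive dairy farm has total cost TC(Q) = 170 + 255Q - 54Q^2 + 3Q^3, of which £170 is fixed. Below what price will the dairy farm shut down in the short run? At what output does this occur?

The shutdown price is the minimum of AVC. VC = 255Q - 54Q^2 + 3Q^3, so AVC = 255 - 54Q + 3Q^2.
At the minimum of AVC, MC = AVC. MC = 255 - 108Q + 9Q^2; setting MC = AVC gives 6Q^2 - 54Q = 0, so Q = 9. min AVC = 12.
The firm shuts down for any P below £12.

£12 per unit, at Q = 9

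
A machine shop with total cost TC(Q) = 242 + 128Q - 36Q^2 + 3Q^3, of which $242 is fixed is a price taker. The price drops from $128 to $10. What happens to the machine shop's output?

Output falls from 8 to 0 (the firm shuts down)

AVC = 128 - 36Q + 3Q^2, minimized at Q = 6 where min AVC = $20. MC = 128 - 72Q + 9Q^2.
At P = $128 ≥ min AVC, set P = MC on the rising branch: Q = 8.
At P = $10 < min AVC = $20, price no longer covers variable cost at any output, so the firm shuts down: Q = 0.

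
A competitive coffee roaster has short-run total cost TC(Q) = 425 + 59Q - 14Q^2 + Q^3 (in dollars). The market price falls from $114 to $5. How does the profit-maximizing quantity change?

Output falls from 11 to 0 (the firm shuts down)

AVC = 59 - 14Q + Q^2, minimized at Q = 7 where min AVC = $10. MC = 59 - 28Q + 3Q^2.
With P = $114 above the shutdown price, P = MC gives Q = 11.
At P = $5 < min AVC = $10, price no longer covers variable cost at any output, so the firm shuts down: Q = 0.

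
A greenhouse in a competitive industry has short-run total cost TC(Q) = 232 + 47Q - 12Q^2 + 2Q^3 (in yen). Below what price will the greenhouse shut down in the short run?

Short-run supply begins at min AVC. From VC = 47Q - 12Q^2 + 2Q^3, AVC = 47 - 12Q + 2Q^2.
dAVC/dQ = -12 + 4Q = 0 gives Q = 3. min AVC = 47 - 12·3 + 2·3^2 = 29.
The firm shuts down for any P below ¥29.

¥29 per unit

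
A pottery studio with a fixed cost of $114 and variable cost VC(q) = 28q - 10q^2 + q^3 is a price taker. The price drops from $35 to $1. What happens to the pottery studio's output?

Output falls from 7 to 0 (the firm shuts down)

MC = 28 - 20q + 3q^2; the shutdown threshold is min AVC = $3 (at q = 5).
With P = $35 above the shutdown price, P = MC gives q = 7.
At P = $1 < min AVC = $3, price no longer covers variable cost at any output, so the firm shuts down: q = 0.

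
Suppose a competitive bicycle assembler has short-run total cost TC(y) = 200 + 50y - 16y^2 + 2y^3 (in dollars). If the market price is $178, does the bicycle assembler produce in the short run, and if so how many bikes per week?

Produce at y = 8

Strip out fixed cost: VC = 50y - 16y^2 + 2y^3. Then AVC = 50 - 16y + 2y^2 and MC = 50 - 32y + 6y^2.
AVC is minimized where dAVC/dy = -16 + 4y = 0, at y = 4; min AVC = 50 - 16·4 + 2·4^2 = $18.
Since P = $178 ≥ min AVC = $18, price covers variable cost and the firm should produce.
Solving P = MC: -128 - 32y + 6y^2 = 0 ⇒ y = -8/3 or 8. On the upward-sloping branch, y* = 8.
Check: AVC at y = 8 is $50 ≤ P, so revenue covers variable cost.
Profit = P·y − TC = 178·8 − 600 = $824.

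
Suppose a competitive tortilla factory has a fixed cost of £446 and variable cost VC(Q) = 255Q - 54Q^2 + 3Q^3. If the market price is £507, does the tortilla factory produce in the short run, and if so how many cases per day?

From TC, MC = TC'(Q) = 255 - 108Q + 9Q^2 and AVC = VC/Q = 255 - 54Q + 3Q^2.
AVC is minimized where dAVC/dQ = -54 + 6Q = 0, at Q = 9; min AVC = 255 - 54·9 + 3·9^2 = £12.
Because £507 ≥ £12, revenue can cover variable cost; the firm operates.
P = MC gives -252 - 108Q + 9Q^2 = 0, with roots -2 and 14. Take the larger (rising MC): Q* = 14.
Check: AVC at Q = 14 is £87 ≤ P, so revenue covers variable cost.
Profit = P·Q − TC = 507·14 − 1664 = £5434.

Produce at Q = 14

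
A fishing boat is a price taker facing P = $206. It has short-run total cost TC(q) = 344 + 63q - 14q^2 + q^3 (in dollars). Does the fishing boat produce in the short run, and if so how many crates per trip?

Produce at q = 13

Strip out fixed cost: VC = 63q - 14q^2 + q^3. Then AVC = 63 - 14q + q^2 and MC = 63 - 28q + 3q^2.
The AVC parabola has its vertex at q = 14/2 = 7, where AVC = 63 - 14·7 + 7^2 = $14.
Since P = $206 ≥ min AVC = $14, price covers variable cost and the firm should produce.
Set P = MC: 206 = 63 - 28q + 3q^2 → -143 - 28q + 3q^2 = 0. The roots are q = -11/3 and q = 13; the profit-maximizing output is on the rising part of MC, so q* = 13.
Check: AVC at q = 13 is $50 ≤ P, so revenue covers variable cost.
Profit = P·q − TC = 206·13 − 994 = $1684.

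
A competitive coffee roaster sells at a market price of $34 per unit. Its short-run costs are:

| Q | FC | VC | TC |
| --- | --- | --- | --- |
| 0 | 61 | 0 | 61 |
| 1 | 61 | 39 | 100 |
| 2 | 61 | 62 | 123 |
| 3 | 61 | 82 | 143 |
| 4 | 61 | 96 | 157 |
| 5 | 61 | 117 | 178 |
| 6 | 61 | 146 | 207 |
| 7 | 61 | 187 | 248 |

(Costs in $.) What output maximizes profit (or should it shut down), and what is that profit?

Q = 6; profit = -$3

Tabulate TR − TC: Q=0: -61; Q=1: -66; Q=2: -55; Q=3: -41; Q=4: -21; Q=5: -8; Q=6: -3; Q=7: -10.
Profit is maximized at Q = 6. AVC there is 146/6 = $24.33 ≤ P, so producing beats shutting down (which would give -$61).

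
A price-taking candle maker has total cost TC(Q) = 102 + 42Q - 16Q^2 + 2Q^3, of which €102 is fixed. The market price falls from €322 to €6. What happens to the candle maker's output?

MC = 42 - 32Q + 6Q^2; the shutdown threshold is min AVC = €10 (at Q = 4).
At P = €322 ≥ min AVC, set P = MC on the rising branch: Q = 10.
At P = €6 < min AVC = €10, price no longer covers variable cost at any output, so the firm shuts down: Q = 0.

Output falls from 10 to 0 (the firm shuts down)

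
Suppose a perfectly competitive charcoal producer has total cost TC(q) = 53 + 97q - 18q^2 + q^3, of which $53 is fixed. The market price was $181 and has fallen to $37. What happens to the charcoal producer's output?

Output falls from 14 to 10

AVC = 97 - 18q + q^2, minimized at q = 9 where min AVC = $16. MC = 97 - 36q + 3q^2.
At P = $181 ≥ min AVC, set P = MC on the rising branch: q = 14.
At P = $37 ≥ min AVC, set P = MC: q = 10. The firm stays open but cuts output.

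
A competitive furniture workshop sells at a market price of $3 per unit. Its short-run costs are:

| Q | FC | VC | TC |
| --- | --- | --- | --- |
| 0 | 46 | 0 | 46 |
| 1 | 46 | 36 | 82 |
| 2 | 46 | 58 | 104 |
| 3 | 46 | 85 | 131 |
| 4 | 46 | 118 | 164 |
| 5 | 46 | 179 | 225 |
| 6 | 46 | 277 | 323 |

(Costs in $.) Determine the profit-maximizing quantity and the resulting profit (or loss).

Compute π = P·Q − TC at each output: Q=0: -46; Q=1: -79; Q=2: -98; Q=3: -122; Q=4: -152; Q=5: -210; Q=6: -305.
Profit is highest at Q = 0. Equivalently, the lowest AVC in the table is 85/3 ≈ $28.33 at Q = 3, and P = $3 falls below it — price never covers variable cost, so the firm shuts down and loses only its fixed cost.

Q = 0 (shut down); profit = -$46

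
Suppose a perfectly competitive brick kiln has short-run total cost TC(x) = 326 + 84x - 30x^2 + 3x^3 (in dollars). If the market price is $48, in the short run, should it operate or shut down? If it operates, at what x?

Variable cost is VC = 84x - 30x^2 + 3x^3, so AVC = VC/x = 84 - 30x + 3x^2 and MC = dTC/dx = 84 - 60x + 9x^2.
AVC is minimized where dAVC/dx = -30 + 6x = 0, at x = 5; min AVC = 84 - 30·5 + 3·5^2 = $9.
Since P = $48 ≥ min AVC = $9, price covers variable cost and the firm should produce.
Set P = MC: 48 = 84 - 60x + 9x^2 → 36 - 60x + 9x^2 = 0. The roots are x = 2/3 and x = 6; the profit-maximizing output is on the rising part of MC, so x* = 6.
Check: AVC at x = 6 is $12 ≤ P, so revenue covers variable cost.
Profit = P·x − TC = 48·6 − 398 = -$110, a loss, but smaller than the $326 fixed cost the firm would lose by shutting down.

Produce at x = 6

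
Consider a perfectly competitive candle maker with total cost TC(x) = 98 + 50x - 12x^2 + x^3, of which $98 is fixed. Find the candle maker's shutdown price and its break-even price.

Shutdown price = $14; break-even price = $29

Shutdown price = min AVC. AVC = 50 - 12x + x^2, with vertex at x = 6 and minimum $14.
ATC = 98/x + 50 - 12x + x^2. Setting dATC/dx = −98/x^2 − 12 + 2x = 0 gives x = 7 (since 2·7^3 − 12·7^2 = 98).
min ATC = 98/7 + 50 − 12·7 + 7^2 = $29. That is the break-even price.
Between these two prices the firm operates at a loss; above $29 it earns a profit.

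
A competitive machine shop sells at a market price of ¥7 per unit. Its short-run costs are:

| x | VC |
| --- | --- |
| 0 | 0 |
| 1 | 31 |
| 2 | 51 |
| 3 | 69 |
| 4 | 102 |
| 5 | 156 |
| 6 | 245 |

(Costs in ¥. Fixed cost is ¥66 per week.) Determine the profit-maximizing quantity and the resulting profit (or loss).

Profit at each row (π = 7x − TC): x=0: -66; x=1: -90; x=2: -103; x=3: -114; x=4: -140; x=5: -187; x=6: -269.
Profit is highest at x = 0. Equivalently, the lowest AVC in the table is 69/3 ≈ ¥23 at x = 3, and P = ¥7 falls below it — price never covers variable cost, so the firm shuts down and loses only its fixed cost.

x = 0 (shut down); profit = -¥66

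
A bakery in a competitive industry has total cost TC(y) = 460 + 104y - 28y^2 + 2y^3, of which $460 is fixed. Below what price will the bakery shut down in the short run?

$6 per unit

The firm shuts down when price falls below the minimum of average variable cost. AVC = VC/y = 104 - 28y + 2y^2.
dAVC/dy = -28 + 4y = 0 gives y = 7. min AVC = 104 - 28·7 + 2·7^2 = 6.
The firm shuts down for any P below $6.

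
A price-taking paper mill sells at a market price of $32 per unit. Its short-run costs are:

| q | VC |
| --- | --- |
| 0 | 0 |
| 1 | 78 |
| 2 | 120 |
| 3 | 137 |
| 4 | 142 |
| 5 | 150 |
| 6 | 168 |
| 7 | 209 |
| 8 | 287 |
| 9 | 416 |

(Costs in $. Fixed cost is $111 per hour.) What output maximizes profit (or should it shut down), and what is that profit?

q = 6; profit = -$87

Profit at each row (π = 32q − TC): q=0: -111; q=1: -157; q=2: -167; q=3: -152; q=4: -125; q=5: -101; q=6: -87; q=7: -96; q=8: -142; q=9: -239.
Profit is maximized at q = 6. AVC there is 168/6 = $28 ≤ P, so producing beats shutting down (which would give -$111).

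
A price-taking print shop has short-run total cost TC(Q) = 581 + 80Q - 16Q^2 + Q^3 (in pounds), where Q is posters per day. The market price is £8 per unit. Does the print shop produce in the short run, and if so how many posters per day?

Shut down

Variable cost is VC = 80Q - 16Q^2 + Q^3, so AVC = VC/Q = 80 - 16Q + Q^2 and MC = dTC/dQ = 80 - 32Q + 3Q^2.
AVC is minimized where dAVC/dQ = -16 + 2Q = 0, at Q = 8; min AVC = 80 - 16·8 + 8^2 = £16.
Since P = £8 < min AVC = £16, price fails to cover variable cost at any output.
The firm minimizes its loss by shutting down and losing only its fixed cost of £581.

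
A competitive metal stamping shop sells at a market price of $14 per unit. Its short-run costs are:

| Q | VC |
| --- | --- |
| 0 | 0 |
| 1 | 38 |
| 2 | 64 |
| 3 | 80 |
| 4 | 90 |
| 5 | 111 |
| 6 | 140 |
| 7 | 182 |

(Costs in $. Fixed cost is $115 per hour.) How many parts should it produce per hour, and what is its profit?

Q = 0 (shut down); profit = -$115

Profit at each row (π = 14Q − TC): Q=0: -115; Q=1: -139; Q=2: -151; Q=3: -153; Q=4: -149; Q=5: -156; Q=6: -171; Q=7: -199.
Profit is highest at Q = 0. Equivalently, the lowest AVC in the table is 111/5 ≈ $22.20 at Q = 5, and P = $14 falls below it — price never covers variable cost, so the firm shuts down and loses only its fixed cost.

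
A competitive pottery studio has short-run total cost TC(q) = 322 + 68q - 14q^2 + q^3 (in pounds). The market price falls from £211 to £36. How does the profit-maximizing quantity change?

MC = 68 - 28q + 3q^2; the shutdown threshold is min AVC = £19 (at q = 7).
With P = £211 above the shutdown price, P = MC gives q = 13.
At P = £36 ≥ min AVC, set P = MC: q = 8. The firm stays open but cuts output.

Output falls from 13 to 8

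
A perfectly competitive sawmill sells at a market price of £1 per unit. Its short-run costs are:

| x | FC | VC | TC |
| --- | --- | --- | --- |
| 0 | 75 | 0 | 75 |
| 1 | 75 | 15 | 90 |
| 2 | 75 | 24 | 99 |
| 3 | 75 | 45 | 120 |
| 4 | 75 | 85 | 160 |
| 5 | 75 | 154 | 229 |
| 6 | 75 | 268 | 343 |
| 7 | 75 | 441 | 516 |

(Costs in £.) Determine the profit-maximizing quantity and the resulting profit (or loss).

Tabulate TR − TC: x=0: -75; x=1: -89; x=2: -97; x=3: -117; x=4: -156; x=5: -224; x=6: -337; x=7: -509.
Profit is highest at x = 0. Equivalently, the lowest AVC in the table is 24/2 ≈ £12 at x = 2, and P = £1 falls below it — price never covers variable cost, so the firm shuts down and loses only its fixed cost.

x = 0 (shut down); profit = -£75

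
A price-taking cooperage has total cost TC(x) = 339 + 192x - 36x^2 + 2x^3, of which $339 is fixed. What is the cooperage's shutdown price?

The firm shuts down when price falls below the minimum of average variable cost. AVC = VC/x = 192 - 36x + 2x^2.
dAVC/dx = -36 + 4x = 0 gives x = 9. min AVC = 192 - 36·9 + 2·9^2 = 30.
So the shutdown price is $30.

$30 per unit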